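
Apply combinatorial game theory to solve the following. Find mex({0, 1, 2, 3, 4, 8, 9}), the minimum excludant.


Set = {0, 1, 2, 3, 4, 8, 9}
0 is in the set.
1 is in the set.
2 is in the set.
3 is in the set.
4 is in the set.
5 is NOT in the set. This is the mex.
mex = 5

5


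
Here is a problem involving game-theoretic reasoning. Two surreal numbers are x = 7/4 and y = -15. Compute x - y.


x = 7/4, y = -15
Converting to common denominator: 4
x = 7/4, y = -60/4
x - y = 7/4 - -15 = 67/4

67/4


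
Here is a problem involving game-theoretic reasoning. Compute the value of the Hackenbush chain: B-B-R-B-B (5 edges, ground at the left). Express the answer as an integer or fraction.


Edges (from ground): B-B-R-B-B
By Berlekamp's sign-expansion rule, a Blue-Red Hackenbush stalk has the value of the surreal number whose sign sequence is the edge sequence with B -> + and R -> -.
Sign sequence: ++-++
Trace the sign expansion in the surreal number tree, starting from 0:
Edge 1: B (sign +) -> bounds (0, +inf), value = 1
Edge 2: B (sign +) -> bounds (1, +inf), value = 2
Edge 3: R (sign -) -> bounds (1, 2), value = 3/2
Edge 4: B (sign +) -> bounds (3/2, 2), value = 7/4
Edge 5: B (sign +) -> bounds (7/4, 2), value = 15/8
Game value = 15/8

15/8


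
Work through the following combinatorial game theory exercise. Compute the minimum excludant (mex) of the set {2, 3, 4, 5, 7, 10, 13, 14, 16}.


Set = {2, 3, 4, 5, 7, 10, 13, 14, 16}
0 is NOT in the set. This is the mex.
mex = 0

0


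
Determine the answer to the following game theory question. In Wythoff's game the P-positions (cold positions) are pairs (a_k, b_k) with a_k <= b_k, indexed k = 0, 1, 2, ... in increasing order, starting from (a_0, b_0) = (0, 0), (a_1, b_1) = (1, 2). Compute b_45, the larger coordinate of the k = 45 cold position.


By Wythoff's theorem, a_k = floor(k * phi) and b_k = floor(k * phi^2) = a_k + k, where phi = (1 + sqrt(5))/2 is the golden ratio.
phi = (1 + sqrt(5))/2 = 1.618034
phi^2 = phi + 1 = 2.618034
k = 45
k * phi^2 = 45 * 2.618034 = 117.811529
b_45 = floor(k * phi^2) = 117 (check: a_45 + k = 72 + 45 = 117)

117


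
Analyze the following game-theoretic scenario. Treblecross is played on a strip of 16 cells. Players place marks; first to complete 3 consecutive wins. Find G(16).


Treblecross: place X on empty cells; 3-in-a-row wins.
Playing within two cells of an existing X lets the opponent win at once, so sensible play treats the cells i-2..i+2 around each X as dead. The player left with no safe cell loses, so this is a normal-play take-away game on strips of safe cells.
Placing X at cell i (0-indexed) of a strip of k safe cells leaves independent strips of sizes max(0, i-2) and max(0, k-i-3). Hence G(k) = mex{ G(max(0,i-2)) XOR G(max(0,k-i-3)) : 0 <= i < k }, with G(0) = 0.
G(1): splits (0,0):0^0=0 -> mex({0}) = 1
G(2): splits (0,0):0^0=0 -> mex({0}) = 1
G(3): splits (0,0):0^0=0 -> mex({0}) = 1
G(4): splits (0,1):0^1=1 (0,0):0^0=0 -> mex({0, 1}) = 2
G(5): splits (0,2):0^1=1 (0,1):0^1=1 (0,0):0^0=0 -> mex({0, 1}) = 2
G(6) = mex({1}) = 0
G(7) = mex({0, 1, 2}) = 3
G(8) = mex({0, 1, 2}) = 3
G(9) = mex({0, 2}) = 1
G(10) = mex({0, 2, 3}) = 1
G(11) = mex({0, 3}) = 1
G(12) = mex({1, 3}) = 0
G(13) = mex({0, 1, 2, 3}) = 4
G(14) = mex({0, 1, 2}) = 3
G(15) = mex({0, 1, 2}) = 3
G(16) = mex({0, 1, 2, 4}) = 3
Therefore G(16) = 3.

3


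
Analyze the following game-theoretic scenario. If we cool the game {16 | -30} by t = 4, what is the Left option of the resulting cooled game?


Original game: {16 | -30} (a switch {a | b} with a > b).
Cooling by t (for t below the temperature (a - b)/2 = 23) taxes each move by t: {a | b} cooled by t is {a - t | b + t}.
Cooling amount: t = 4
Cooled Left option: 16 - 4 = 12
Cooled Right option: -30 + 4 = -26
Cooled game: {12 | -26}
Left option = 12

12


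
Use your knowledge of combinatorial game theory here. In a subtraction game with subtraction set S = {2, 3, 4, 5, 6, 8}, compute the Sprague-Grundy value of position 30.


The subtraction set is S = {2, 3, 4, 5, 6, 8}.
G(k) = mex{ G(k - s) : s in S, s <= k }. We compute iteratively: G(0) = 0.
G(1) = mex({}) = 0
G(2) = mex({0}) = 1
G(3) = mex({0}) = 1
G(4) = mex({0, 1}) = 2
G(5) = mex({0, 1}) = 2
G(6) = mex({0, 1, 2}) = 3
G(7) = mex({0, 1, 2}) = 3
G(8) = mex({0, 1, 2, 3}) = 4
G(9) = mex({0, 1, 2, 3}) = 4
G(10) = mex({1, 2, 3, 4}) = 0
G(11) = mex({1, 2, 3, 4}) = 0
G(12) = mex({0, 2, 3, 4}) = 1
G(13) = mex({0, 2, 3, 4}) = 1
G(14) = mex({0, 1, 3, 4}) = 2
G(15) = mex({0, 1, 3, 4}) = 2
G(16) = mex({0, 1, 2, 4}) = 3
G(17) = mex({0, 1, 2, 4}) = 3
Observe that G(10)..G(17) = 0, 0, 1, 1, 2, 2, 3, 3 repeats G(0)..G(7) = 0, 0, 1, 1, 2, 2, 3, 3.
For k >= max(S) = 8, G(k) is determined by the previous 8 values G(k-8)..G(k-1); a window of 8 consecutive values has recurred shifted by 10, so by induction G(k + 10) = G(k) for all k >= 0: the sequence is periodic from the start with period 10.
One period: G(0..9) = 0, 0, 1, 1, 2, 2, 3, 3, 4, 4.
30 mod 10 = 0, so G(30) = G(0) = 0.

0


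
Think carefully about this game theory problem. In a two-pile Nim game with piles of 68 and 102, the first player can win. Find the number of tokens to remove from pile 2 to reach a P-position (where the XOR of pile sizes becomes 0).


Piles: 68 and 102
Current XOR: 68 XOR 102 = 34 (non-zero, so this is an N-position).
To make the XOR zero, we need to find a move that balances the piles.
For pile 2 (size 102): target = 102 XOR 34 = 68
We reduce pile 2 from 102 to 68.
Tokens removed: 102 - 68 = 34
Verification: 68 XOR 68 = 0

34


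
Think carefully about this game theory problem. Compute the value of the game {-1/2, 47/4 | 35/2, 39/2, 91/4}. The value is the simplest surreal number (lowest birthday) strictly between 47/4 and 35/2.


Left options: {-1/2, 47/4}, max = 47/4
Right options: {35/2, 39/2, 91/4}, min = 35/2
All options are numbers and max(Left) < min(Right), so by the simplicity theorem the value is the simplest (earliest-born) number strictly between 47/4 and 35/2.
Integers 12 through 17 all lie strictly between 47/4 and 35/2.
Among integers, the simplest (lowest birthday = smallest |n|; 0 is born on day 0, +-n on day n) is 12.
No non-integer in the interval can be simpler: if x is a non-integer in the interval, then floor(x) or ceil(x) also lies in the interval (the interval contains an integer), and both are proper prefixes of x's sign expansion, i.e. born earlier. So the game value is 12.
Game value = 12

12


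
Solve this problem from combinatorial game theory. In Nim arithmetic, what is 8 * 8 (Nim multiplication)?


Nim multiplication is bilinear over XOR: (u XOR v) * w = (u*w) XOR (v*w).
So we split each operand into its bit components and XOR the pairwise Nim products.
8 = 8 (as XOR of powers of 2).
8 = 8 (as XOR of powers of 2).
Using the standard Nim-product table on single bits:
  2*2 = 3,   2*4 = 8,   2*8 = 12,
  4*4 = 6,   4*8 = 11,  8*8 = 13,
and  1*x = x (identity), k*l = l*k (commutative).
Pairwise Nim products:
  8 * 8 = 13
XOR them: 13 = 13.
Result: 8 * 8 = 13 (in Nim).

13


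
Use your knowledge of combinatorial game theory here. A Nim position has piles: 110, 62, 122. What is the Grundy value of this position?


We need the XOR (exclusive or) of all pile sizes.
After XOR-ing pile 1 (size 110): 0 XOR 110 = 110
After XOR-ing pile 2 (size 62): 110 XOR 62 = 80
After XOR-ing pile 3 (size 122): 80 XOR 122 = 42
The Nim-value of this position is 42.

42


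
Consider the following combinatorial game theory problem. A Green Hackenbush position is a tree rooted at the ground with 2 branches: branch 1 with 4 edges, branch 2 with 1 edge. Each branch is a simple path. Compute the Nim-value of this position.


The tree has 2 branches from the ground vertex.
In Green Hackenbush, the Nim-value of a simple path of length k is k.
Branch 1: length 4, Nim-value = 4
Branch 2: length 1, Nim-value = 1
Total Nim-value = XOR of all branch values:
0 XOR 4 = 4
4 XOR 1 = 5
Nim-value of the tree = 5

5


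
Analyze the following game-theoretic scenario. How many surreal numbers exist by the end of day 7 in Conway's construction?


Day 0: {|} = 0 is born. Count = 1.
Day n: the number of surreal numbers born by day n is 2^(n+1) - 1.
By day 0: 2^1 - 1 = 1
By day 1: 2^2 - 1 = 3
By day 2: 2^3 - 1 = 7
By day 3: 2^4 - 1 = 15
By day 4: 2^5 - 1 = 31
By day 5: 2^6 - 1 = 63
By day 6: 2^7 - 1 = 127
By day 7: 2^8 - 1 = 255
By day 7: 255 surreal numbers.

255


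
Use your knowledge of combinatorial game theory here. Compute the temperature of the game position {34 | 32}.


The game is {34 | 32}, a switch {a | b} with numbers a > b.
Cooling {a | b} by t gives {a - t | b + t}, which stops being hot when a - t = b + t, i.e. at t = (a - b)/2. So the temperature of a switch is (a - b)/2.
Temperature = (Left option - Right option) / 2
= (34 - (32)) / 2
= 2 / 2
= 1

1


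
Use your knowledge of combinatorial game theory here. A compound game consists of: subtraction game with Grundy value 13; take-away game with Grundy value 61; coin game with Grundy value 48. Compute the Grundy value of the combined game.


By the Sprague-Grundy theorem, the Grundy value of a sum of games is the XOR of individual Grundy values.
subtraction game: Grundy value = 13. Running XOR: 0 XOR 13 = 13
take-away game: Grundy value = 61. Running XOR: 13 XOR 61 = 48
coin game: Grundy value = 48. Running XOR: 48 XOR 48 = 0
The combined Grundy value is 0.

0


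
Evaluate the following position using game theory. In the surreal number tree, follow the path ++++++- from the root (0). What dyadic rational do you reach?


Sign expansion: ++++++-
Rule: track bounds (lo, hi), initially (-inf, +inf). On '+', the current value becomes lo and we move to the simplest number in (value, hi): value + 1 if hi = +inf, otherwise the midpoint (value + hi)/2. On '-', the current value becomes hi and we move to value - 1 if lo = -inf, otherwise the midpoint (lo + value)/2.
Start at 0.
Step 1: sign = +, move right. Bounds: (0, +inf). Value = 1
Step 2: sign = +, move right. Bounds: (1, +inf). Value = 2
Step 3: sign = +, move right. Bounds: (2, +inf). Value = 3
Step 4: sign = +, move right. Bounds: (3, +inf). Value = 4
Step 5: sign = +, move right. Bounds: (4, +inf). Value = 5
Step 6: sign = +, move right. Bounds: (5, +inf). Value = 6
Step 7: sign = -, move left. Bounds: (5, 6). Value = 11/2
The surreal number with sign expansion ++++++- is 11/2.

11/2


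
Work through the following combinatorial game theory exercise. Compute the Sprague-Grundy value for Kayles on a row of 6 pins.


Kayles: a move removes 1 or 2 adjacent pins from a contiguous row.
Removing pins from a row of k leaves two independent rows (a, b) with a + b = k - 1 (one pin) or a + b = k - 2 (two pins); an end removal gives a = 0.
By Sprague-Grundy, G(k) = mex{ G(a) XOR G(b) } over all these splits. G(0) = 0.
G(1): splits (0,0):0^0=0 -> mex({0}) = 1
G(2): splits (0,1):0^1=1 (0,0):0^0=0 -> mex({0, 1}) = 2
G(3): splits (0,2):0^2=2 (1,1):1^1=0 (0,1):0^1=1 -> mex({0, 1, 2}) = 3
G(4): splits (0,3):0^3=3 (1,2):1^2=3 (0,2):0^2=2 (1,1):1^1=0 -> mex({0, 2, 3}) = 1
G(5): splits (0,4):0^1=1 (1,3):1^3=2 (2,2):2^2=0 (0,3):0^3=3 (1,2):1^2=3 -> mex({0, 1, 2, 3}) = 4
G(6) = mex({0, 1, 2, 4}) = 3
Therefore G(6) = 3.

3


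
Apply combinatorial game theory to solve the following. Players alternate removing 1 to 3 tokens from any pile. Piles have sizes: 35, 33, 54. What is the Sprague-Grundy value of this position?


Subtraction set: {1, 2, 3}
For this subtraction set, G(n) = n mod 4 (period = max + 1 = 4).
Pile 1 (size 35): G(35) = 35 mod 4 = 3
Pile 2 (size 33): G(33) = 33 mod 4 = 1
Pile 3 (size 54): G(54) = 54 mod 4 = 2
Total Grundy value = XOR of all: 3 XOR 1 XOR 2 = 0

0


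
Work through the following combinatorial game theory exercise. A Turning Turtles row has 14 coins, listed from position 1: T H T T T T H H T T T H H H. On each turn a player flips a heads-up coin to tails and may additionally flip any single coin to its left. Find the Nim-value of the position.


Coins: T H T T T T H H T T T H H H
Key fact: a single head at position k behaves exactly like a Nim heap of size k (turning it to T and optionally flipping a coin at j < k corresponds to moving the heap from k to j, or to 0), and heads combine as a disjunctive sum (two heads at the same place would cancel, matching j XOR j = 0). So the Nim-value is the XOR of the 1-indexed positions of the heads.
Face-up positions (1-indexed): [2, 7, 8, 12, 13, 14]
XOR 0 with 2: 0 XOR 2 = 2
XOR 2 with 7: 2 XOR 7 = 5
XOR 5 with 8: 5 XOR 8 = 13
XOR 13 with 12: 13 XOR 12 = 1
XOR 1 with 13: 1 XOR 13 = 12
XOR 12 with 14: 12 XOR 14 = 2
Nim-value = 2

2


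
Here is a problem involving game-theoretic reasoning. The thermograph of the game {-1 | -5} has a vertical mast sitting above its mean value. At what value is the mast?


Game = {-1 | -5}, a switch {a | b} with numbers a > b.
Its thermograph has left wall a - t and right wall b + t, which meet at t = (a - b)/2, where both equal (a + b)/2. So the mast (mean value) is at (a + b)/2.
Mean = (-1 + (-5))/2 = -6/2 = -3

-3


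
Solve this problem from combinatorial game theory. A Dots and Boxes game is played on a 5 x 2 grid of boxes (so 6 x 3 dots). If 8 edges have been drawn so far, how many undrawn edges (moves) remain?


Grid: 5 x 2 boxes, i.e. 6 rows and 3 columns of dots.
Horizontal edges: (rows + 1) * cols = 6 * 2 = 12
Vertical edges: rows * (cols + 1) = 5 * 3 = 15
Total edges: 12 + 15 = 27
Edges drawn: 8
Remaining: 27 - 8 = 19

19


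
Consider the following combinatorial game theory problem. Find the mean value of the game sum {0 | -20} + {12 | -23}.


G1 = {0 | -20}, G2 = {12 | -23}
Each is a switch {a | b} with numbers a > b; its mean value is (a + b)/2, and mean value is additive over game sums: m(G1 + G2) = m(G1) + m(G2).
Mean of G1 = (0 + (-20))/2 = -20/2 = -10
Mean of G2 = (12 + (-23))/2 = -11/2 = -11/2
Mean of G1 + G2 = -10 + -11/2 = -31/2

-31/2


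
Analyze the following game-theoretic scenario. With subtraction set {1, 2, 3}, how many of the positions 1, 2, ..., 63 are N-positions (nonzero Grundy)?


Subtraction set S = {1, 2, 3}, so G(n) = n mod 4.
G(n) = 0 when n is a multiple of 4.
Multiples of 4 in [1, 63]: 15
N-positions (nonzero Grundy) = 63 - 15 = 48

48


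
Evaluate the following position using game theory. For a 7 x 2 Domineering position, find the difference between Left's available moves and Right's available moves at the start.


Board is 7 x 2 (rows x cols).
Left (vertical) placements: (rows-1) * cols = 6 * 2 = 12
Right (horizontal) placements: rows * (cols-1) = 7 * 1 = 7
Advantage = Left - Right = 12 - 7 = 5

5


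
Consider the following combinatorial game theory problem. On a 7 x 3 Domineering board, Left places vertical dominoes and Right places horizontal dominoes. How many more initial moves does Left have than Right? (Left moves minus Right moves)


Board is 7 x 3 (rows x cols).
Left (vertical) placements: (rows-1) * cols = 6 * 3 = 18
Right (horizontal) placements: rows * (cols-1) = 7 * 2 = 14
Advantage = Left - Right = 18 - 14 = 4

4


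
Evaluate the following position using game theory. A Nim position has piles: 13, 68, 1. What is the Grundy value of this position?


We need the XOR (exclusive or) of all pile sizes.
After XOR-ing pile 1 (size 13): 0 XOR 13 = 13
After XOR-ing pile 2 (size 68): 13 XOR 68 = 73
After XOR-ing pile 3 (size 1): 73 XOR 1 = 72
The Nim-value of this position is 72.

72


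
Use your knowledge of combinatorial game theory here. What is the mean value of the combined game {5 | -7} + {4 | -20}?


G1 = {5 | -7}, G2 = {4 | -20}
Each is a switch {a | b} with numbers a > b; its mean value is (a + b)/2, and mean value is additive over game sums: m(G1 + G2) = m(G1) + m(G2).
Mean of G1 = (5 + (-7))/2 = -2/2 = -1
Mean of G2 = (4 + (-20))/2 = -16/2 = -8
Mean of G1 + G2 = -1 + -8 = -9

-9


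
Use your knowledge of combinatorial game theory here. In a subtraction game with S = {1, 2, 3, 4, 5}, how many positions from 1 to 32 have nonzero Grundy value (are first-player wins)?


Subtraction set S = {1, 2, 3, 4, 5}, so G(n) = n mod 6.
G(n) = 0 when n is a multiple of 6.
Multiples of 6 in [1, 32]: 5
N-positions (nonzero Grundy) = 32 - 5 = 27

27


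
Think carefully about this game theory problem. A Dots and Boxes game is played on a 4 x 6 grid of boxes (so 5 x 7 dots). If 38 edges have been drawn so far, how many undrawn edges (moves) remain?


Grid: 4 x 6 boxes, i.e. 5 rows and 7 columns of dots.
Horizontal edges: (rows + 1) * cols = 5 * 6 = 30
Vertical edges: rows * (cols + 1) = 4 * 7 = 28
Total edges: 30 + 28 = 58
Edges drawn: 38
Remaining: 58 - 38 = 20

20


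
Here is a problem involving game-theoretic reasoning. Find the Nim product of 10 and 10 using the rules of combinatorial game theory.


Nim multiplication is bilinear over XOR: (u XOR v) * w = (u*w) XOR (v*w).
So we split each operand into its bit components and XOR the pairwise Nim products.
10 = 2 + 8 (as XOR of powers of 2).
10 = 2 + 8 (as XOR of powers of 2).
Using the standard Nim-product table on single bits:
  2*2 = 3,   2*4 = 8,   2*8 = 12,
  4*4 = 6,   4*8 = 11,  8*8 = 13,
and  1*x = x (identity), k*l = l*k (commutative).
Pairwise Nim products:
  2 * 2 = 3
  2 * 8 = 12
  8 * 2 = 12
  8 * 8 = 13
XOR them: 3 XOR 12 XOR 12 XOR 13 = 14.
Result: 10 * 10 = 14 (in Nim).

14


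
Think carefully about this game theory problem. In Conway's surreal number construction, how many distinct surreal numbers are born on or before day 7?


Day 0: {|} = 0 is born. Count = 1.
Day n: the number of surreal numbers born by day n is 2^(n+1) - 1.
By day 0: 2^1 - 1 = 1
By day 1: 2^2 - 1 = 3
By day 2: 2^3 - 1 = 7
By day 3: 2^4 - 1 = 15
By day 4: 2^5 - 1 = 31
By day 5: 2^6 - 1 = 63
By day 6: 2^7 - 1 = 127
By day 7: 2^8 - 1 = 255
By day 7: 255 surreal numbers.

255


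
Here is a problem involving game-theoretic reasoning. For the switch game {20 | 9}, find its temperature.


The game is {20 | 9}, a switch {a | b} with numbers a > b.
Cooling {a | b} by t gives {a - t | b + t}, which stops being hot when a - t = b + t, i.e. at t = (a - b)/2. So the temperature of a switch is (a - b)/2.
Temperature = (Left option - Right option) / 2
= (20 - (9)) / 2
= 11 / 2
= 11/2

11/2


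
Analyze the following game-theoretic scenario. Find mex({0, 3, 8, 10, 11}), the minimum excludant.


Set = {0, 3, 8, 10, 11}
0 is in the set.
1 is NOT in the set. This is the mex.
mex = 1

1


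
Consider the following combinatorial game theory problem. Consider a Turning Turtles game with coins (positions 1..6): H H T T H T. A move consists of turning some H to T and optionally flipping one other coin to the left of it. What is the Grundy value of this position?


Coins: H H T T H T
Key fact: a single head at position k behaves exactly like a Nim heap of size k (turning it to T and optionally flipping a coin at j < k corresponds to moving the heap from k to j, or to 0), and heads combine as a disjunctive sum (two heads at the same place would cancel, matching j XOR j = 0). So the Nim-value is the XOR of the 1-indexed positions of the heads.
Face-up positions (1-indexed): [1, 2, 5]
XOR 0 with 1: 0 XOR 1 = 1
XOR 1 with 2: 1 XOR 2 = 3
XOR 3 with 5: 3 XOR 5 = 6
Nim-value = 6

6


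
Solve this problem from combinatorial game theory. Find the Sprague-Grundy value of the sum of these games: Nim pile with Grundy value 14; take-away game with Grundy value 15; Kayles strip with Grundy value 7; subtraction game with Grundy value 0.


By the Sprague-Grundy theorem, the Grundy value of a sum of games is the XOR of individual Grundy values.
Nim pile: Grundy value = 14. Running XOR: 0 XOR 14 = 14
take-away game: Grundy value = 15. Running XOR: 14 XOR 15 = 1
Kayles strip: Grundy value = 7. Running XOR: 1 XOR 7 = 6
subtraction game: Grundy value = 0. Running XOR: 6 XOR 0 = 6
The combined Grundy value is 6.

6


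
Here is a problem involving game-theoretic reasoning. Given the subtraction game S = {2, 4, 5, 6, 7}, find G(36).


The subtraction set is S = {2, 4, 5, 6, 7}.
G(k) = mex{ G(k - s) : s in S, s <= k }. We compute iteratively: G(0) = 0.
G(1) = mex({}) = 0
G(2) = mex({0}) = 1
G(3) = mex({0}) = 1
G(4) = mex({0, 1}) = 2
G(5) = mex({0, 1}) = 2
G(6) = mex({0, 1, 2}) = 3
G(7) = mex({0, 1, 2}) = 3
G(8) = mex({0, 1, 2, 3}) = 4
G(9) = mex({1, 2, 3}) = 0
G(10) = mex({1, 2, 3, 4}) = 0
G(11) = mex({0, 2, 3}) = 1
G(12) = mex({0, 2, 3, 4}) = 1
G(13) = mex({0, 1, 3, 4}) = 2
G(14) = mex({0, 1, 3, 4}) = 2
G(15) = mex({0, 1, 2, 4}) = 3
Observe that G(9)..G(15) = 0, 0, 1, 1, 2, 2, 3 repeats G(0)..G(6) = 0, 0, 1, 1, 2, 2, 3.
For k >= max(S) = 7, G(k) is determined by the previous 7 values G(k-7)..G(k-1); a window of 7 consecutive values has recurred shifted by 9, so by induction G(k + 9) = G(k) for all k >= 0: the sequence is periodic from the start with period 9.
One period: G(0..8) = 0, 0, 1, 1, 2, 2, 3, 3, 4.
36 mod 9 = 0, so G(36) = G(0) = 0.

0


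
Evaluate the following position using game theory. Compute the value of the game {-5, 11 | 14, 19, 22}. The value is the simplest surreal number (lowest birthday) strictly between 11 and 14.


Left options: {-5, 11}, max = 11
Right options: {14, 19, 22}, min = 14
All options are numbers and max(Left) < min(Right), so by the simplicity theorem the value is the simplest (earliest-born) number strictly between 11 and 14.
Integers 12 through 13 all lie strictly between 11 and 14.
Among integers, the simplest (lowest birthday = smallest |n|; 0 is born on day 0, +-n on day n) is 12.
No non-integer in the interval can be simpler: if x is a non-integer in the interval, then floor(x) or ceil(x) also lies in the interval (the interval contains an integer), and both are proper prefixes of x's sign expansion, i.e. born earlier. So the game value is 12.
Game value = 12

12


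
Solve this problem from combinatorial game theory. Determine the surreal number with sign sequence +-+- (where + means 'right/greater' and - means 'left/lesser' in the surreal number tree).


Sign expansion: +-+-
Rule: track bounds (lo, hi), initially (-inf, +inf). On '+', the current value becomes lo and we move to the simplest number in (value, hi): value + 1 if hi = +inf, otherwise the midpoint (value + hi)/2. On '-', the current value becomes hi and we move to value - 1 if lo = -inf, otherwise the midpoint (lo + value)/2.
Start at 0.
Step 1: sign = +, move right. Bounds: (0, +inf). Value = 1
Step 2: sign = -, move left. Bounds: (0, 1). Value = 1/2
Step 3: sign = +, move right. Bounds: (1/2, 1). Value = 3/4
Step 4: sign = -, move left. Bounds: (1/2, 3/4). Value = 5/8
The surreal number with sign expansion +-+- is 5/8.

5/8


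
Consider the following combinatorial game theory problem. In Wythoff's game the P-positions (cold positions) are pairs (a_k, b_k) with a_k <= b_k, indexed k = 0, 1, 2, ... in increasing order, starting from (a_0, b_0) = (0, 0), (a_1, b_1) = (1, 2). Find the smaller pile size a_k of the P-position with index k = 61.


By Wythoff's theorem, a_k = floor(k * phi) and b_k = floor(k * phi^2) = a_k + k, where phi = (1 + sqrt(5))/2 is the golden ratio.
phi = (1 + sqrt(5))/2 = 1.618034
k = 61
k * phi = 61 * 1.618034 = 98.700073
a_61 = floor(k * phi) = 98

98


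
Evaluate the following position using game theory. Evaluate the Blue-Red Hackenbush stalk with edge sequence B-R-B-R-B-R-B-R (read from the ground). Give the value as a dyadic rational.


Edges (from ground): B-R-B-R-B-R-B-R
By Berlekamp's sign-expansion rule, a Blue-Red Hackenbush stalk has the value of the surreal number whose sign sequence is the edge sequence with B -> + and R -> -.
Sign sequence: +-+-+-+-
Trace the sign expansion in the surreal number tree, starting from 0:
Edge 1: B (sign +) -> bounds (0, +inf), value = 1
Edge 2: R (sign -) -> bounds (0, 1), value = 1/2
Edge 3: B (sign +) -> bounds (1/2, 1), value = 3/4
Edge 4: R (sign -) -> bounds (1/2, 3/4), value = 5/8
Edge 5: B (sign +) -> bounds (5/8, 3/4), value = 11/16
Edge 6: R (sign -) -> bounds (5/8, 11/16), value = 21/32
Edge 7: B (sign +) -> bounds (21/32, 11/16), value = 43/64
Edge 8: R (sign -) -> bounds (21/32, 43/64), value = 85/128
Game value = 85/128

85/128


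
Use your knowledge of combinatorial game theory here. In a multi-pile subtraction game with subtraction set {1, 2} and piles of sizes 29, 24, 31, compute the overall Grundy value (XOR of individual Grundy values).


Subtraction set: {1, 2}
For this subtraction set, G(n) = n mod 3 (period = max + 1 = 3).
Pile 1 (size 29): G(29) = 29 mod 3 = 2
Pile 2 (size 24): G(24) = 24 mod 3 = 0
Pile 3 (size 31): G(31) = 31 mod 3 = 1
Total Grundy value = XOR of all: 2 XOR 0 XOR 1 = 3

3


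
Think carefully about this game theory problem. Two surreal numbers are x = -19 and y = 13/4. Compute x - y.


x = -19, y = 13/4
Converting to common denominator: 4
x = -76/4, y = 13/4
x - y = -19 - 13/4 = -89/4

-89/4


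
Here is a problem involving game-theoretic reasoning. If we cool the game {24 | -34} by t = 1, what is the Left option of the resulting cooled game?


Original game: {24 | -34} (a switch {a | b} with a > b).
Cooling by t (for t below the temperature (a - b)/2 = 29) taxes each move by t: {a | b} cooled by t is {a - t | b + t}.
Cooling amount: t = 1
Cooled Left option: 24 - 1 = 23
Cooled Right option: -34 + 1 = -33
Cooled game: {23 | -33}
Left option = 23

23


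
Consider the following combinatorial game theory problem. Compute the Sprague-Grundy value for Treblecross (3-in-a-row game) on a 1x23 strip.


Treblecross: place X on empty cells; 3-in-a-row wins.
Playing within two cells of an existing X lets the opponent win at once, so sensible play treats the cells i-2..i+2 around each X as dead. The player left with no safe cell loses, so this is a normal-play take-away game on strips of safe cells.
Placing X at cell i (0-indexed) of a strip of k safe cells leaves independent strips of sizes max(0, i-2) and max(0, k-i-3). Hence G(k) = mex{ G(max(0,i-2)) XOR G(max(0,k-i-3)) : 0 <= i < k }, with G(0) = 0.
G(1): splits (0,0):0^0=0 -> mex({0}) = 1
G(2): splits (0,0):0^0=0 -> mex({0}) = 1
G(3): splits (0,0):0^0=0 -> mex({0}) = 1
G(4): splits (0,1):0^1=1 (0,0):0^0=0 -> mex({0, 1}) = 2
G(5): splits (0,2):0^1=1 (0,1):0^1=1 (0,0):0^0=0 -> mex({0, 1}) = 2
G(6) = mex({1}) = 0
G(7) = mex({0, 1, 2}) = 3
G(8) = mex({0, 1, 2}) = 3
G(9) = mex({0, 2}) = 1
G(10) = mex({0, 2, 3}) = 1
G(11) = mex({0, 3}) = 1
G(12) = mex({1, 3}) = 0
G(13) = mex({0, 1, 2, 3}) = 4
G(14) = mex({0, 1, 2}) = 3
G(15) = mex({0, 1, 2}) = 3
G(16) = mex({0, 1, 2, 4}) = 3
G(17) = mex({0, 1, 3, 4}) = 2
G(18) = mex({0, 1, 3, 4}) = 2
G(19) = mex({0, 1, 3, 5}) = 2
G(20) = mex({0, 1, 2, 3, 5}) = 4
G(21) = mex({0, 1, 2, 3, 5}) = 4
G(22) = mex({1, 2, 6}) = 0
G(23) = mex({0, 1, 2, 3, 4, 6}) = 5
Therefore G(23) = 5.

5


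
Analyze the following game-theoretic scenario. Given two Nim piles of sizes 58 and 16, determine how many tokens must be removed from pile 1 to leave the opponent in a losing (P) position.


Piles: 58 and 16
Current XOR: 58 XOR 16 = 42 (non-zero, so this is an N-position).
To make the XOR zero, we need to find a move that balances the piles.
For pile 1 (size 58): target = 58 XOR 42 = 16
We reduce pile 1 from 58 to 16.
Tokens removed: 58 - 16 = 42
Verification: 16 XOR 16 = 0

42


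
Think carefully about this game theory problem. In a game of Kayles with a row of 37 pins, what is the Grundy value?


Kayles: a move removes 1 or 2 adjacent pins from a contiguous row.
Removing pins from a row of k leaves two independent rows (a, b) with a + b = k - 1 (one pin) or a + b = k - 2 (two pins); an end removal gives a = 0.
By Sprague-Grundy, G(k) = mex{ G(a) XOR G(b) } over all these splits. G(0) = 0.
G(1): splits (0,0):0^0=0 -> mex({0}) = 1
G(2): splits (0,1):0^1=1 (0,0):0^0=0 -> mex({0, 1}) = 2
G(3): splits (0,2):0^2=2 (1,1):1^1=0 (0,1):0^1=1 -> mex({0, 1, 2}) = 3
G(4): splits (0,3):0^3=3 (1,2):1^2=3 (0,2):0^2=2 (1,1):1^1=0 -> mex({0, 2, 3}) = 1
G(5): splits (0,4):0^1=1 (1,3):1^3=2 (2,2):2^2=0 (0,3):0^3=3 (1,2):1^2=3 -> mex({0, 1, 2, 3}) = 4
G(6) = mex({0, 1, 2, 4}) = 3
G(7) = mex({0, 1, 3, 4, 5}) = 2
G(8) = mex({0, 2, 3, 5, 6}) = 1
G(9) = mex({0, 1, 2, 3, 6, 7}) = 4
G(10) = mex({0, 1, 3, 4, 5, 7}) = 2
G(11) = mex({0, 1, 2, 3, 4, 5}) = 6
G(12) = mex({0, 1, 2, 3, 5, 6, 7}) = 4
G(13) = mex({0, 2, 3, 4, 6, 7}) = 1
G(14) = mex({0, 1, 4, 5, 6, 7}) = 2
G(15) = mex({0, 1, 2, 3, 4, 5, 6}) = 7
G(16) = mex({0, 2, 3, 5, 6, 7}) = 1
G(17) = mex({0, 1, 2, 3, 5, 6, 7}) = 4
G(18) = mex({0, 1, 2, 4, 5, 6}) = 3
G(19) = mex({0, 1, 3, 4, 5, 7}) = 2
G(20) = mex({0, 2, 3, 4, 5, 6, 7}) = 1
G(21) = mex({0, 1, 2, 3, 5, 6, 7}) = 4
G(22) = mex({0, 1, 2, 3, 4, 5, 7}) = 6
G(23) = mex({0, 1, 2, 3, 4, 5, 6}) = 7
G(24) = mex({0, 1, 2, 3, 5, 6, 7}) = 4
G(25) = mex({0, 2, 3, 4, 6, 7}) = 1
G(26) = mex({0, 1, 3, 4, 5, 6, 7}) = 2
G(27) = mex({0, 1, 2, 3, 4, 5, 6, 7}) = 8
G(28) = mex({0, 1, 2, 3, 4, 6, 7, 8}) = 5
G(29) = mex({0, 1, 2, 3, 5, 6, 7, 8, 9}) = 4
G(30) = mex({0, 1, 2, 3, 4, 5, 6, 9, 10}) = 7
G(31) = mex({0, 1, 3, 4, 5, 7, 10, 11}) = 2
G(32) = mex({0, 2, 3, 4, 5, 6, 7, 9, 11}) = 1
G(33) = mex({0, 1, 2, 3, 4, 5, 6, 7, 9, 12}) = 8
G(34) = mex({0, 1, 2, 3, 4, 5, 7, 8, 11, 12}) = 6
G(35) = mex({0, 1, 2, 3, 4, 5, 6, 8, 9, 10, 11}) = 7
G(36) = mex({0, 1, 2, 3, 5, 6, 7, 9, 10}) = 4
G(37) = mex({0, 2, 3, 4, 6, 7, 9, 10, 11, 12}) = 1
Therefore G(37) = 1.

1


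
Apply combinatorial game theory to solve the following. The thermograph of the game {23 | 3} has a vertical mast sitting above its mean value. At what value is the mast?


Game = {23 | 3}, a switch {a | b} with numbers a > b.
Its thermograph has left wall a - t and right wall b + t, which meet at t = (a - b)/2, where both equal (a + b)/2. So the mast (mean value) is at (a + b)/2.
Mean = (23 + (3))/2 = 26/2 = 13

13


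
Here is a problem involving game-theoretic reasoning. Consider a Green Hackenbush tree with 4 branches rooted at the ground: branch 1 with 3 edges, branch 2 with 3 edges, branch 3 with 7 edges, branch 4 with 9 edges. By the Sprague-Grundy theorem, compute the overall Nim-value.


The tree has 4 branches from the ground vertex.
In Green Hackenbush, the Nim-value of a simple path of length k is k.
Branch 1: length 3, Nim-value = 3
Branch 2: length 3, Nim-value = 3
Branch 3: length 7, Nim-value = 7
Branch 4: length 9, Nim-value = 9
Total Nim-value = XOR of all branch values:
0 XOR 3 = 3
3 XOR 3 = 0
0 XOR 7 = 7
7 XOR 9 = 14
Nim-value of the tree = 14

14


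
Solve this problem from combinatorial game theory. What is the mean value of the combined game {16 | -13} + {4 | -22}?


G1 = {16 | -13}, G2 = {4 | -22}
Each is a switch {a | b} with numbers a > b; its mean value is (a + b)/2, and mean value is additive over game sums: m(G1 + G2) = m(G1) + m(G2).
Mean of G1 = (16 + (-13))/2 = 3/2 = 3/2
Mean of G2 = (4 + (-22))/2 = -18/2 = -9
Mean of G1 + G2 = 3/2 + -9 = -15/2

-15/2


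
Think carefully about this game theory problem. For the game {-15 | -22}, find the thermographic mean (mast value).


Game = {-15 | -22}, a switch {a | b} with numbers a > b.
Its thermograph has left wall a - t and right wall b + t, which meet at t = (a - b)/2, where both equal (a + b)/2. So the mast (mean value) is at (a + b)/2.
Mean = (-15 + (-22))/2 = -37/2 = -37/2

-37/2


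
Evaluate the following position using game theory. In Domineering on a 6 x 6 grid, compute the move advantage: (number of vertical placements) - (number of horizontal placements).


Board is 6 x 6 (rows x cols).
Left (vertical) placements: (rows-1) * cols = 5 * 6 = 30
Right (horizontal) placements: rows * (cols-1) = 6 * 5 = 30
Advantage = Left - Right = 30 - 30 = 0

0


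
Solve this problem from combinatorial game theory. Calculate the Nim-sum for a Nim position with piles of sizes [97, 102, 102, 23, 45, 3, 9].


We need the XOR (exclusive or) of all pile sizes.
After XOR-ing pile 1 (size 97): 0 XOR 97 = 97
After XOR-ing pile 2 (size 102): 97 XOR 102 = 7
After XOR-ing pile 3 (size 102): 7 XOR 102 = 97
After XOR-ing pile 4 (size 23): 97 XOR 23 = 118
After XOR-ing pile 5 (size 45): 118 XOR 45 = 91
After XOR-ing pile 6 (size 3): 91 XOR 3 = 88
After XOR-ing pile 7 (size 9): 88 XOR 9 = 81
The Nim-value of this position is 81.

81


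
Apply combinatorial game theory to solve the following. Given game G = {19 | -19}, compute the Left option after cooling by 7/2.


Original game: {19 | -19} (a switch {a | b} with a > b).
Cooling by t (for t below the temperature (a - b)/2 = 19) taxes each move by t: {a | b} cooled by t is {a - t | b + t}.
Cooling amount: t = 7/2
Cooled Left option: 19 - 7/2 = 31/2
Cooled Right option: -19 + 7/2 = -31/2
Cooled game: {31/2 | -31/2}
Left option = 31/2

31/2


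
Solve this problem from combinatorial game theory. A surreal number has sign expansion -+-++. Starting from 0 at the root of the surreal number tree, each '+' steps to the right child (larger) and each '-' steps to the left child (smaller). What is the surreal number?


Sign expansion: -+-++
Rule: track bounds (lo, hi), initially (-inf, +inf). On '+', the current value becomes lo and we move to the simplest number in (value, hi): value + 1 if hi = +inf, otherwise the midpoint (value + hi)/2. On '-', the current value becomes hi and we move to value - 1 if lo = -inf, otherwise the midpoint (lo + value)/2.
Start at 0.
Step 1: sign = -, move left. Bounds: (-inf, 0). Value = -1
Step 2: sign = +, move right. Bounds: (-1, 0). Value = -1/2
Step 3: sign = -, move left. Bounds: (-1, -1/2). Value = -3/4
Step 4: sign = +, move right. Bounds: (-3/4, -1/2). Value = -5/8
Step 5: sign = +, move right. Bounds: (-5/8, -1/2). Value = -9/16
The surreal number with sign expansion -+-++ is -9/16.

-9/16


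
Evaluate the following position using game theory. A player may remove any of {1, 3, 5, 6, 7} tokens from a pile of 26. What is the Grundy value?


The subtraction set is S = {1, 3, 5, 6, 7}.
G(k) = mex{ G(k - s) : s in S, s <= k }. We compute iteratively: G(0) = 0.
G(1) = mex({0}) = 1
G(2) = mex({1}) = 0
G(3) = mex({0}) = 1
G(4) = mex({1}) = 0
G(5) = mex({0}) = 1
G(6) = mex({0, 1}) = 2
G(7) = mex({0, 1, 2}) = 3
G(8) = mex({0, 1, 3}) = 2
G(9) = mex({0, 1, 2}) = 3
G(10) = mex({0, 1, 3}) = 2
G(11) = mex({0, 1, 2}) = 3
G(12) = mex({1, 2, 3}) = 0
G(13) = mex({0, 2, 3}) = 1
G(14) = mex({1, 2, 3}) = 0
G(15) = mex({0, 2, 3}) = 1
G(16) = mex({1, 2, 3}) = 0
G(17) = mex({0, 2, 3}) = 1
G(18) = mex({0, 1, 3}) = 2
Observe that G(12)..G(18) = 0, 1, 0, 1, 0, 1, 2 repeats G(0)..G(6) = 0, 1, 0, 1, 0, 1, 2.
For k >= max(S) = 7, G(k) is determined by the previous 7 values G(k-7)..G(k-1); a window of 7 consecutive values has recurred shifted by 12, so by induction G(k + 12) = G(k) for all k >= 0: the sequence is periodic from the start with period 12.
One period: G(0..11) = 0, 1, 0, 1, 0, 1, 2, 3, 2, 3, 2, 3.
26 mod 12 = 2, so G(26) = G(2) = 0.

0


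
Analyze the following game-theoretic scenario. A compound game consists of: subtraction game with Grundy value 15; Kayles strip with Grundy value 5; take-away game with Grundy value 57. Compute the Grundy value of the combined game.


By the Sprague-Grundy theorem, the Grundy value of a sum of games is the XOR of individual Grundy values.
subtraction game: Grundy value = 15. Running XOR: 0 XOR 15 = 15
Kayles strip: Grundy value = 5. Running XOR: 15 XOR 5 = 10
take-away game: Grundy value = 57. Running XOR: 10 XOR 57 = 51
The combined Grundy value is 51.

51


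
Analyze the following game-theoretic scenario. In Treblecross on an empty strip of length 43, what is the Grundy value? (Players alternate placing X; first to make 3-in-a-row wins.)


Treblecross: place X on empty cells; 3-in-a-row wins.
Playing within two cells of an existing X lets the opponent win at once, so sensible play treats the cells i-2..i+2 around each X as dead. The player left with no safe cell loses, so this is a normal-play take-away game on strips of safe cells.
Placing X at cell i (0-indexed) of a strip of k safe cells leaves independent strips of sizes max(0, i-2) and max(0, k-i-3). Hence G(k) = mex{ G(max(0,i-2)) XOR G(max(0,k-i-3)) : 0 <= i < k }, with G(0) = 0.
G(1): splits (0,0):0^0=0 -> mex({0}) = 1
G(2): splits (0,0):0^0=0 -> mex({0}) = 1
G(3): splits (0,0):0^0=0 -> mex({0}) = 1
G(4): splits (0,1):0^1=1 (0,0):0^0=0 -> mex({0, 1}) = 2
G(5): splits (0,2):0^1=1 (0,1):0^1=1 (0,0):0^0=0 -> mex({0, 1}) = 2
G(6) = mex({1}) = 0
G(7) = mex({0, 1, 2}) = 3
G(8) = mex({0, 1, 2}) = 3
G(9) = mex({0, 2}) = 1
G(10) = mex({0, 2, 3}) = 1
G(11) = mex({0, 3}) = 1
G(12) = mex({1, 3}) = 0
G(13) = mex({0, 1, 2, 3}) = 4
G(14) = mex({0, 1, 2}) = 3
G(15) = mex({0, 1, 2}) = 3
G(16) = mex({0, 1, 2, 4}) = 3
G(17) = mex({0, 1, 3, 4}) = 2
G(18) = mex({0, 1, 3, 4}) = 2
G(19) = mex({0, 1, 3, 5}) = 2
G(20) = mex({0, 1, 2, 3, 5}) = 4
G(21) = mex({0, 1, 2, 3, 5}) = 4
G(22) = mex({1, 2, 6}) = 0
G(23) = mex({0, 1, 2, 3, 4, 6}) = 5
G(24) = mex({0, 1, 2, 3, 4}) = 5
G(25) = mex({0, 1, 3, 4, 7}) = 2
G(26) = mex({0, 1, 3, 4, 5, 7}) = 2
G(27) = mex({0, 1, 3, 5}) = 2
G(28) = mex({0, 1, 2, 5}) = 3
G(29) = mex({0, 1, 2, 4, 5, 6}) = 3
G(30) = mex({1, 2, 4, 6}) = 0
G(31) = mex({0, 1, 2, 3, 4, 6}) = 5
G(32) = mex({1, 2, 3, 4, 7}) = 0
G(33) = mex({0, 3, 7}) = 1
G(34) = mex({0, 2, 3, 5, 7}) = 1
G(35) = mex({0, 2, 3, 5, 6}) = 1
G(36) = mex({0, 1, 2, 5, 6}) = 3
G(37) = mex({0, 1, 2, 4, 5, 6}) = 3
G(38) = mex({0, 1, 2, 4}) = 3
G(39) = mex({0, 1, 2, 3, 4, 7}) = 5
G(40) = mex({0, 1, 2, 3, 4, 5, 7}) = 6
G(41) = mex({0, 1, 2, 3, 5, 7}) = 4
G(42) = mex({0, 1, 2, 3, 5, 6, 7}) = 4
G(43) = mex({0, 2, 3, 5, 6}) = 1
Therefore G(43) = 1.

1


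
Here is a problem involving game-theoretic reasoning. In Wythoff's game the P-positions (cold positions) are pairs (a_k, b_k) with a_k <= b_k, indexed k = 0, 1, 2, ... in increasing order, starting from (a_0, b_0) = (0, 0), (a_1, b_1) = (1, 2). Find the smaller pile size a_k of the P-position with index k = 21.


By Wythoff's theorem, a_k = floor(k * phi) and b_k = floor(k * phi^2) = a_k + k, where phi = (1 + sqrt(5))/2 is the golden ratio.
phi = (1 + sqrt(5))/2 = 1.618034
k = 21
k * phi = 21 * 1.618034 = 33.978714
a_21 = floor(k * phi) = 33

33


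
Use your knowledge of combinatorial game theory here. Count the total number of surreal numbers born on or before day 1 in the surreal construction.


Day 0: {|} = 0 is born. Count = 1.
Day n: the number of surreal numbers born by day n is 2^(n+1) - 1.
By day 0: 2^1 - 1 = 1
By day 1: 2^2 - 1 = 3
By day 1: 3 surreal numbers.

3


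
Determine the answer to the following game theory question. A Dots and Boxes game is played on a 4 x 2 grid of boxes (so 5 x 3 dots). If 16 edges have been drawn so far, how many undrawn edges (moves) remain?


Grid: 4 x 2 boxes, i.e. 5 rows and 3 columns of dots.
Horizontal edges: (rows + 1) * cols = 5 * 2 = 10
Vertical edges: rows * (cols + 1) = 4 * 3 = 12
Total edges: 10 + 12 = 22
Edges drawn: 16
Remaining: 22 - 16 = 6

6


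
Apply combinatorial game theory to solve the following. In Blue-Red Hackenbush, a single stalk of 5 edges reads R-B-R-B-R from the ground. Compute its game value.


Edges (from ground): R-B-R-B-R
By Berlekamp's sign-expansion rule, a Blue-Red Hackenbush stalk has the value of the surreal number whose sign sequence is the edge sequence with B -> + and R -> -.
Sign sequence: -+-+-
Trace the sign expansion in the surreal number tree, starting from 0:
Edge 1: R (sign -) -> bounds (-inf, 0), value = -1
Edge 2: B (sign +) -> bounds (-1, 0), value = -1/2
Edge 3: R (sign -) -> bounds (-1, -1/2), value = -3/4
Edge 4: B (sign +) -> bounds (-3/4, -1/2), value = -5/8
Edge 5: R (sign -) -> bounds (-3/4, -5/8), value = -11/16
Game value = -11/16

-11/16


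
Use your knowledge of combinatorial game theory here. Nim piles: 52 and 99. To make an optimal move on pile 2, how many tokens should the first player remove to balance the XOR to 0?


Piles: 52 and 99
Current XOR: 52 XOR 99 = 87 (non-zero, so this is an N-position).
To make the XOR zero, we need to find a move that balances the piles.
For pile 2 (size 99): target = 99 XOR 87 = 52
We reduce pile 2 from 99 to 52.
Tokens removed: 99 - 52 = 47
Verification: 52 XOR 52 = 0

47


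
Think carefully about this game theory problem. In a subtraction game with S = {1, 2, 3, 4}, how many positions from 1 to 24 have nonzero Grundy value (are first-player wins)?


Subtraction set S = {1, 2, 3, 4}, so G(n) = n mod 5.
G(n) = 0 when n is a multiple of 5.
Multiples of 5 in [1, 24]: 4
N-positions (nonzero Grundy) = 24 - 4 = 20

20
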